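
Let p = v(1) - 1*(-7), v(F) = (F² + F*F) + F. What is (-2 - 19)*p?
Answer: -210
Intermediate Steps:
v(F) = F + 2*F² (v(F) = (F² + F²) + F = 2*F² + F = F + 2*F²)
p = 10 (p = 1*(1 + 2*1) - 1*(-7) = 1*(1 + 2) + 7 = 1*3 + 7 = 3 + 7 = 10)
(-2 - 19)*p = (-2 - 19)*10 = -21*10 = -210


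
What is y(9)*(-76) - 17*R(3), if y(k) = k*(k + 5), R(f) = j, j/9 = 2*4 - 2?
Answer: -10494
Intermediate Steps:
j = 54 (j = 9*(2*4 - 2) = 9*(8 - 2) = 9*6 = 54)
R(f) = 54
y(k) = k*(5 + k)
y(9)*(-76) - 17*R(3) = (9*(5 + 9))*(-76) - 17*54 = (9*14)*(-76) - 918 = 126*(-76) - 918 = -9576 - 918 = -10494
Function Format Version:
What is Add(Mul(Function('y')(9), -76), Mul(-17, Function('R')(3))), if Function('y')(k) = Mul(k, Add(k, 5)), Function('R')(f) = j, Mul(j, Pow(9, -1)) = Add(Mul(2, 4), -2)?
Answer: -10494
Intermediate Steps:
j = 54 (j = Mul(9, Add(Mul(2, 4), -2)) = Mul(9, Add(8, -2)) = Mul(9, 6) = 54)
Function('R')(f) = 54
Function('y')(k) = Mul(k, Add(5, k))
Add(Mul(Function('y')(9), -76), Mul(-17, Function('R')(3))) = Add(Mul(Mul(9, Add(5, 9)), -76), Mul(-17, 54)) = Add(Mul(Mul(9, 14), -76), -918) = Add(Mul(126, -76), -918) = Add(-9576, -918) = -10494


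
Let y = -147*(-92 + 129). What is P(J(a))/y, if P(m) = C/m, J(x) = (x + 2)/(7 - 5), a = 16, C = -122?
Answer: 122/48951 ≈ 0.0024923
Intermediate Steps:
y = -5439 (y = -147*37 = -5439)
J(x) = 1 + x/2 (J(x) = (2 + x)/2 = (2 + x)*(1/2) = 1 + x/2)
P(m) = -122/m
P(J(a))/y = -122/(1 + (1/2)*16)/(-5439) = -122/(1 + 8)*(-1/5439) = -122/9*(-1/5439) = 122/48951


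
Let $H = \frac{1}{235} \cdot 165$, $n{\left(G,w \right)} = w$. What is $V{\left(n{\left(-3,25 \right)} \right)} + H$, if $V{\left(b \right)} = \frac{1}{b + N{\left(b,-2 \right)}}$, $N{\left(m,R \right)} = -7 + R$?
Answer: $\frac{575}{752} \approx 0.76463$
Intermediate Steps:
$V{\left(b \right)} = \frac{1}{-9 + b}$ ($V{\left(b \right)} = \frac{1}{b - 9} = \frac{1}{-9 + b}$)
$H = \frac{33}{47}$ ($H = \frac{1}{235} \cdot 165 = \frac{33}{47} \approx 0.70213$)
$V{\left(n{\left(-3,25 \right)} \right)} + H = \frac{1}{-9 + 25} + \frac{33}{47} = \frac{1}{16} + \frac{33}{47} = \frac{575}{752}$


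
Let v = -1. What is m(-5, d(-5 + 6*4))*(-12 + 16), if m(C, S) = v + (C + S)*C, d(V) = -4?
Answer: 176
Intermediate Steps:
m(C, S) = -1 + C*(C + S) (m(C, S) = -1 + (C + S)*C = -1 + C*(C + S))
m(-5, d(-5 + 6*4))*(-12 + 16) = (-1 + (-5)**2 - 5*(-4))*(-12 + 16) = (-1 + 25 + 20)*4 = 44*4 = 176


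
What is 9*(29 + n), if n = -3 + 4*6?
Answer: 450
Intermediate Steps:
n = 21 (n = -3 + 24 = 21)
9*(29 + n) = 9*(29 + 21) = 9*50 = 450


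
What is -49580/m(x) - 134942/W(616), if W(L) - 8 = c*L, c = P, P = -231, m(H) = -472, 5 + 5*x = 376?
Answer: 444895729/4197496 ≈ 105.99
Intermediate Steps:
x = 371/5 (x = -1 + (⅕)*376 = -1 + 376/5 = 371/5 ≈ 74.200)
c = -231
W(L) = 8 - 231*L
-49580/m(x) - 134942/W(616) = -49580/(-472) - 134942/(8 - 231*616) = -49580*(-1/472) - 134942/(8 - 142296) = 12395/118 - 134942/(-142288) = 12395/118 - 134942*(-1/142288) = 12395/118 + 67471/71144 = 444895729/4197496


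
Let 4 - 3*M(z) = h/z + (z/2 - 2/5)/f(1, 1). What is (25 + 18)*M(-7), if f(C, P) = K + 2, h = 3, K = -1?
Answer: 25069/210 ≈ 119.38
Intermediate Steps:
f(C, P) = 1 (f(C, P) = -1 + 2 = 1)
M(z) = 22/15 - 1/z - z/6 (M(z) = 4/3 - (3/z + (z/2 - 2/5)/1)/3 = 4/3 - (3/z + (z*(½) - 2*⅕)*1)/3 = 4/3 - (3/z + (z/2 - ⅖)*1)/3 = 4/3 - (3/z + (-⅖ + z/2)*1)/3 = 4/3 - (3/z + (-⅖ + z/2))/3 = 4/3 - (-⅖ + z/2 + 3/z)/3 = 4/3 + (2/15 - 1/z - z/6) = 22/15 - 1/z - z/6)
(25 + 18)*M(-7) = (25 + 18)*(22/15 - 1/(-7) - ⅙*(-7)) = 43*(22/15 - 1*(-⅐) + 7/6) = 43*(22/15 + ⅐ + 7/6) = 43*(583/210) = 25069/210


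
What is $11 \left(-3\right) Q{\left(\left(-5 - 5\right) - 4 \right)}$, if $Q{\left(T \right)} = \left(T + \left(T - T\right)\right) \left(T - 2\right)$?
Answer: $-7392$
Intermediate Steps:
$Q{\left(T \right)} = T \left(-2 + T\right)$ ($Q{\left(T \right)} = \left(T + 0\right) \left(-2 + T\right) = T \left(-2 + T\right)$)
$11 \left(-3\right) Q{\left(\left(-5 - 5\right) - 4 \right)} = 11 \left(-3\right) \left(\left(-5 - 5\right) - 4\right) \left(-2 - 14\right) = - 33 \left(-10 - 4\right) \left(-2 - 14\right) = - 33 \left(- 14 \left(-2 - 14\right)\right) = - 33 \left(\left(-14\right) \left(-16\right)\right) = \left(-33\right) 224 = -7392$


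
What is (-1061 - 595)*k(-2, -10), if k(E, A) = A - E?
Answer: 13248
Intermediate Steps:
(-1061 - 595)*k(-2, -10) = (-1061 - 595)*(-10 - 1*(-2)) = -1656*(-10 + 2) = -1656*(-8) = 13248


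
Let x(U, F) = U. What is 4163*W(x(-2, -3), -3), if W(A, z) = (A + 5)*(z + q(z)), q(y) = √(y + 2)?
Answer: -37467 + 12489*I ≈ -37467.0 + 12489.0*I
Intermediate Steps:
q(y) = √(2 + y)
W(A, z) = (5 + A)*(z + √(2 + z)) (W(A, z) = (A + 5)*(z + √(2 + z)) = (5 + A)*(z + √(2 + z)))
4163*W(x(-2, -3), -3) = 4163*(5*(-3) + 5*√(2 - 3) - 2*(-3) - 2*√(2 - 3)) = 4163*(-15 + 5*√(-1) + 6 - 2*I) = 4163*(-15 + 5*I + 6 - 2*I) = 4163*(-9 + 3*I) = -37467 + 12489*I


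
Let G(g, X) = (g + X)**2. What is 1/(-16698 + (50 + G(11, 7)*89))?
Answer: 1/12188 ≈ 8.2048e-5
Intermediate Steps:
G(g, X) = (X + g)**2
1/(-16698 + (50 + G(11, 7)*89)) = 1/(-16698 + (50 + (7 + 11)**2*89)) = 1/(-16698 + (50 + 18**2*89)) = 1/(-16698 + (50 + 324*89)) = 1/(-16698 + (50 + 28836)) = 1/(-16698 + 28886) = 1/12188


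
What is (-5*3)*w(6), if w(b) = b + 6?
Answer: -180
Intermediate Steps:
w(b) = 6 + b
(-5*3)*w(6) = (-5*3)*(6 + 6) = -15*12 = -180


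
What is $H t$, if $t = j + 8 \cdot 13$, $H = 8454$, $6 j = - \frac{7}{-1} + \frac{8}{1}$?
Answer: $900351$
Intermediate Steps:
$j = \frac{5}{2}$ ($j = \frac{- \frac{7}{-1} + \frac{8}{1}}{6} = \frac{\left(-7\right) \left(-1\right) + 8 \cdot 1}{6} = \frac{7 + 8}{6} = \frac{1}{6} \cdot 15 = \frac{5}{2} \approx 2.5$)
$t = \frac{213}{2}$ ($t = \frac{5}{2} + 8 \cdot 13 = \frac{5}{2} + 104 = \frac{213}{2} \approx 106.5$)
$H t = 8454 \cdot \frac{213}{2} = 900351$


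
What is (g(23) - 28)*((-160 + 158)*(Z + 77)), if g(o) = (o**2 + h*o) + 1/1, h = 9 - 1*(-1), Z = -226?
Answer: 218136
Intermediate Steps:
h = 10 (h = 9 + 1 = 10)
g(o) = 1 + o**2 + 10*o (g(o) = (o**2 + 10*o) + 1/1 = (o**2 + 10*o) + 1 = 1 + o**2 + 10*o)
(g(23) - 28)*((-160 + 158)*(Z + 77)) = ((1 + 23**2 + 10*23) - 28)*((-160 + 158)*(-226 + 77)) = ((1 + 529 + 230) - 28)*(-2*(-149)) = (760 - 28)*298 = 732*298 = 218136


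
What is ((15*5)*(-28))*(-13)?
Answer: 27300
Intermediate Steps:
((15*5)*(-28))*(-13) = (75*(-28))*(-13) = -2100*(-13) = 27300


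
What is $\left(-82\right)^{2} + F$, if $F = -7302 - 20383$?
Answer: $-20961$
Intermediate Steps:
$F = -27685$
$\left(-82\right)^{2} + F = \left(-82\right)^{2} - 27685 = 6724 - 27685 = -20961$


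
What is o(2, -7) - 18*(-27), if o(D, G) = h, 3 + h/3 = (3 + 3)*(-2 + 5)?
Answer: 531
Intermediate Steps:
h = 45 (h = -9 + 3*((3 + 3)*(-2 + 5)) = -9 + 3*(6*3) = -9 + 3*18 = -9 + 54 = 45)
o(D, G) = 45
o(2, -7) - 18*(-27) = 45 - 18*(-27) = 45 + 486 = 531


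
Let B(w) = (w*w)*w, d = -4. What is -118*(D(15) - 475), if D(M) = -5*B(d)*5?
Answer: -132750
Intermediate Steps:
B(w) = w³ (B(w) = w²*w = w³)
D(M) = 1600 (D(M) = -5*(-4)³*5 = -5*(-64)*5 = 320*5 = 1600)
-118*(D(15) - 475) = -118*(1600 - 475) = -118*1125 = -132750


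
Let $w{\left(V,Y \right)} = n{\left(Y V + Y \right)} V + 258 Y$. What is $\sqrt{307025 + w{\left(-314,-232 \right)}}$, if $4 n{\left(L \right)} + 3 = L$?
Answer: $\frac{3 i \sqrt{2423534}}{2} \approx 2335.2 i$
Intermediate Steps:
$n{\left(L \right)} = - \frac{3}{4} + \frac{L}{4}$
$w{\left(V,Y \right)} = 258 Y + V \left(- \frac{3}{4} + \frac{Y}{4} + \frac{V Y}{4}\right)$ ($w{\left(V,Y \right)} = \left(- \frac{3}{4} + \frac{Y V + Y}{4}\right) V + 258 Y = \left(- \frac{3}{4} + \frac{V Y + Y}{4}\right) V + 258 Y = \left(- \frac{3}{4} + \frac{Y + V Y}{4}\right) V + 258 Y = \left(- \frac{3}{4} + \left(\frac{Y}{4} + \frac{V Y}{4}\right)\right) V + 258 Y = \left(- \frac{3}{4} + \frac{Y}{4} + \frac{V Y}{4}\right) V + 258 Y = V \left(- \frac{3}{4} + \frac{Y}{4} + \frac{V Y}{4}\right) + 258 Y = 258 Y + V \left(- \frac{3}{4} + \frac{Y}{4} + \frac{V Y}{4}\right)$)
$\sqrt{307025 + w{\left(-314,-232 \right)}} = \sqrt{307025 + \left(258 \left(-232\right) + \frac{1}{4} \left(-314\right) \left(-3 - 232 \left(1 - 314\right)\right)\right)} = \sqrt{307025 + \left(-59856 + \frac{1}{4} \left(-314\right) \left(-3 - -72616\right)\right)} = \sqrt{307025 + \left(-59856 + \frac{1}{4} \left(-314\right) \left(-3 + 72616\right)\right)} = \sqrt{307025 + \left(-59856 + \frac{1}{4} \left(-314\right) 72613\right)} = \sqrt{307025 - \frac{11519953}{2}} = \sqrt{- \frac{10905903}{2}} = \frac{3 i \sqrt{2423534}}{2}$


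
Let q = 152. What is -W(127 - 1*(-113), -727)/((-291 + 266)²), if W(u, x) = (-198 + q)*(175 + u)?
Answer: 3818/125 ≈ 30.544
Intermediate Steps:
W(u, x) = -8050 - 46*u (W(u, x) = (-198 + 152)*(175 + u) = -46*(175 + u) = -8050 - 46*u)
-W(127 - 1*(-113), -727)/((-291 + 266)²) = -(-8050 - 46*(127 - 1*(-113)))/((-291 + 266)²) = -(-8050 - 46*(127 + 113))/((-25)²) = -(-8050 - 46*240)/625 = -(-8050 - 11040)/625 = -(-19090)/625 = -1*(-3818/125) = 3818/125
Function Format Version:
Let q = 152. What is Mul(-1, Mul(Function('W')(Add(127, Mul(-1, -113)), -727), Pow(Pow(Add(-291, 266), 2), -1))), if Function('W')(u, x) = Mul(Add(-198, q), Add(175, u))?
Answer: Rational(3818, 125) ≈ 30.544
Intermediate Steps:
Function('W')(u, x) = Add(-8050, Mul(-46, u)) (Function('W')(u, x) = Mul(Add(-198, 152), Add(175, u)) = Mul(-46, Add(175, u)) = Add(-8050, Mul(-46, u)))
Mul(-1, Mul(Function('W')(Add(127, Mul(-1, -113)), -727), Pow(Pow(Add(-291, 266), 2), -1))) = Mul(-1, Mul(Add(-8050, Mul(-46, Add(127, Mul(-1, -113)))), Pow(Pow(Add(-291, 266), 2), -1))) = Mul(-1, Mul(Add(-8050, Mul(-46, Add(127, 113))), Pow(Pow(-25, 2), -1))) = Mul(-1, Mul(Add(-8050, Mul(-46, 240)), Pow(625, -1))) = Mul(-1, Mul(Add(-8050, -11040), Rational(1, 625))) = Mul(-1, Mul(-19090, Rational(1, 625))) = Mul(-1, Rational(-3818, 125)) = Rational(3818, 125)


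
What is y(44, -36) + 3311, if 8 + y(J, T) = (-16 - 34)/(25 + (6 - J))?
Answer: 42989/13 ≈ 3306.8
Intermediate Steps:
y(J, T) = -8 - 50/(31 - J) (y(J, T) = -8 + (-16 - 34)/(25 + (6 - J)) = -8 - 50/(31 - J))
y(44, -36) + 3311 = 2*(149 - 4*44)/(-31 + 44) + 3311 = 2*(149 - 176)/13 + 3311 = 2*(1/13)*(-27) + 3311 = -54/13 + 3311 = 42989/13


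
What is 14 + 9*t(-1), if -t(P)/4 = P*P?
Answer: -22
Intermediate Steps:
t(P) = -4*P² (t(P) = -4*P*P = -4*P²)
14 + 9*t(-1) = 14 + 9*(-4*(-1)²) = 14 + 9*(-4*1) = 14 + 9*(-4) = 14 - 36 = -22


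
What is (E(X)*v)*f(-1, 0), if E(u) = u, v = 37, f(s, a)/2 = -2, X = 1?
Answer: -148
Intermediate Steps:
f(s, a) = -4 (f(s, a) = 2*(-2) = -4)
(E(X)*v)*f(-1, 0) = (1*37)*(-4) = 37*(-4) = -148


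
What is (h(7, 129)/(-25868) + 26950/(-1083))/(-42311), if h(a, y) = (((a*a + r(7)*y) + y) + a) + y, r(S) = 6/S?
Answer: 1220804219/2074352921697 ≈ 0.00058852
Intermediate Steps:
h(a, y) = a + a² + 20*y/7 (h(a, y) = (((a*a + (6/7)*y) + y) + a) + y = (((a² + (6*(⅐))*y) + y) + a) + y = (((a² + 6*y/7) + y) + a) + y = ((a² + 13*y/7) + a) + y = (a + a² + 13*y/7) + y = a + a² + 20*y/7)
(h(7, 129)/(-25868) + 26950/(-1083))/(-42311) = ((7 + 7² + (20/7)*129)/(-25868) + 26950/(-1083))/(-42311) = ((7 + 49 + 2580/7)*(-1/25868) + 26950*(-1/1083))*(-1/42311) = ((2972/7)*(-1/25868) - 26950/1083)*(-1/42311) = (-743/45269 - 26950/1083)*(-1/42311) = -1220804219/49026327*(-1/42311) = 1220804219/2074352921697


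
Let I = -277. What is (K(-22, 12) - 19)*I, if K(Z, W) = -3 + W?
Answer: 2770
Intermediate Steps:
(K(-22, 12) - 19)*I = ((-3 + 12) - 19)*(-277) = (9 - 19)*(-277) = -10*(-277) = 2770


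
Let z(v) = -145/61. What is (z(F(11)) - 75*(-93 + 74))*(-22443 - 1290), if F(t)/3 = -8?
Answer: -2059549740/61 ≈ -3.3763e+7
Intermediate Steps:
F(t) = -24 (F(t) = 3*(-8) = -24)
z(v) = -145/61 (z(v) = -145*1/61 = -145/61)
(z(F(11)) - 75*(-93 + 74))*(-22443 - 1290) = (-145/61 - 75*(-93 + 74))*(-22443 - 1290) = (-145/61 - 75*(-19))*(-23733) = (-145/61 + 1425)*(-23733) = (86780/61)*(-23733) = -2059549740/61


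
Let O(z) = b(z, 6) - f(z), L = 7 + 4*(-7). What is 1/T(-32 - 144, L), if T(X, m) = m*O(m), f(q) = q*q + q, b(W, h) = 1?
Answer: 1/8799 ≈ 0.00011365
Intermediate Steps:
L = -21 (L = 7 - 28 = -21)
f(q) = q + q² (f(q) = q² + q = q + q²)
O(z) = 1 - z*(1 + z)
T(X, m) = m*(1 - m*(1 + m))
1/T(-32 - 144, L) = 1/(-21*(1 - 1*(-21) - 1*(-21)²)) = 1/(-21*(1 + 21 - 1*441)) = 1/(-21*(1 + 21 - 441)) = 1/(-21*(-419)) = 1/8799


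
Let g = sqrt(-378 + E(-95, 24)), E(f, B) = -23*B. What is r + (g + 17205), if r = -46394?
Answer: -29189 + I*sqrt(930) ≈ -29189.0 + 30.496*I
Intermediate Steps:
g = I*sqrt(930) (g = sqrt(-378 - 23*24) = sqrt(-378 - 552) = sqrt(-930) = I*sqrt(930) ≈ 30.496*I)
r + (g + 17205) = -46394 + (I*sqrt(930) + 17205) = -46394 + (17205 + I*sqrt(930)) = -29189 + I*sqrt(930)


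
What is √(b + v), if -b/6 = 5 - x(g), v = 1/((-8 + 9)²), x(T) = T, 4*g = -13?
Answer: I*√194/2 ≈ 6.9642*I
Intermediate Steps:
g = -13/4 (g = (¼)*(-13) = -13/4 ≈ -3.2500)
v = 1 (v = 1/(1²) = 1/1 = 1)
b = -99/2 (b = -6*(5 - 1*(-13/4)) = -6*(5 + 13/4) = -6*33/4 = -99/2 ≈ -49.500)
√(b + v) = √(-99/2 + 1) = √(-97/2) = I*√194/2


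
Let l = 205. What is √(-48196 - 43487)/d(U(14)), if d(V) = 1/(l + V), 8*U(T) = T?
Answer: 2481*I*√10187/4 ≈ 62602.0*I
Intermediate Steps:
U(T) = T/8
d(V) = 1/(205 + V)
√(-48196 - 43487)/d(U(14)) = √(-48196 - 43487)/(1/(205 + (⅛)*14)) = √(-91683)/(1/(205 + 7/4)) = (3*I*√10187)/(1/(827/4)) = (3*I*√10187)/(4/827) = (3*I*√10187)*(827/4) = 2481*I*√10187/4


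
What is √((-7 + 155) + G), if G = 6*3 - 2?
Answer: 2*√41 ≈ 12.806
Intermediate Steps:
G = 16 (G = 18 - 2 = 16)
√((-7 + 155) + G) = √((-7 + 155) + 16) = √(148 + 16) = √164 = 2*√41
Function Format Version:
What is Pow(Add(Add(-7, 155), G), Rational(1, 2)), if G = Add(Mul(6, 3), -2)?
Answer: Mul(2, Pow(41, Rational(1, 2))) ≈ 12.806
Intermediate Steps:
G = 16 (G = Add(18, -2) = 16)
Pow(Add(Add(-7, 155), G), Rational(1, 2)) = Pow(Add(Add(-7, 155), 16), Rational(1, 2)) = Pow(Add(148, 16), Rational(1, 2)) = Pow(164, Rational(1, 2)) = Mul(2, Pow(41, Rational(1, 2)))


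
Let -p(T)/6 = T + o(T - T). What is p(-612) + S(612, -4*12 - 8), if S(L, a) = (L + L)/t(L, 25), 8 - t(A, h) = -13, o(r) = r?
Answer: 26112/7 ≈ 3730.3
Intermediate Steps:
t(A, h) = 21 (t(A, h) = 8 - 1*(-13) = 8 + 13 = 21)
p(T) = -6*T (p(T) = -6*(T + (T - T)) = -6*(T + 0) = -6*T)
S(L, a) = 2*L/21 (S(L, a) = (L + L)/21 = (2*L)*(1/21) = 2*L/21)
p(-612) + S(612, -4*12 - 8) = -6*(-612) + (2/21)*612 = 3672 + 408/7 = 26112/7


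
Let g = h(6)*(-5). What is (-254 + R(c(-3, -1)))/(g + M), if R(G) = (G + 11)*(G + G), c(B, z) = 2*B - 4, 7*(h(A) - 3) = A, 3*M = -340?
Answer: 5754/2785 ≈ 2.0661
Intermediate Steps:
M = -340/3 (M = (⅓)*(-340) = -340/3 ≈ -113.33)
h(A) = 3 + A/7
c(B, z) = -4 + 2*B
R(G) = 2*G*(11 + G) (R(G) = (11 + G)*(2*G) = 2*G*(11 + G))
g = -135/7 (g = (3 + (⅐)*6)*(-5) = (3 + 6/7)*(-5) = (27/7)*(-5) = -135/7 ≈ -19.286)
(-254 + R(c(-3, -1)))/(g + M) = (-254 + 2*(-4 + 2*(-3))*(11 + (-4 + 2*(-3))))/(-135/7 - 340/3) = (-254 + 2*(-4 - 6)*(11 + (-4 - 6)))/(-2785/21) = (-254 + 2*(-10)*(11 - 10))*(-21/2785) = (-254 + 2*(-10)*1)*(-21/2785) = (-254 - 20)*(-21/2785) = -274*(-21/2785) = 5754/2785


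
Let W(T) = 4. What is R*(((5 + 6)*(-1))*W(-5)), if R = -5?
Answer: 220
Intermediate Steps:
R*(((5 + 6)*(-1))*W(-5)) = -5*(5 + 6)*(-1)*4 = -5*11*(-1)*4 = -(-55)*4 = -5*(-44) = 220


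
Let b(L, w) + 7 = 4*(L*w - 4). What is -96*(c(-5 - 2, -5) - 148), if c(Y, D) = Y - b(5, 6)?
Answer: 24192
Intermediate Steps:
b(L, w) = -23 + 4*L*w (b(L, w) = -7 + 4*(L*w - 4) = -7 + 4*(-4 + L*w) = -7 + (-16 + 4*L*w) = -23 + 4*L*w)
c(Y, D) = -97 + Y (c(Y, D) = Y - (-23 + 4*5*6) = Y - (-23 + 120) = Y - 1*97 = Y - 97 = -97 + Y)
-96*(c(-5 - 2, -5) - 148) = -96*((-97 + (-5 - 2)) - 148) = -96*((-97 - 7) - 148) = -96*(-104 - 148) = -96*(-252) = 24192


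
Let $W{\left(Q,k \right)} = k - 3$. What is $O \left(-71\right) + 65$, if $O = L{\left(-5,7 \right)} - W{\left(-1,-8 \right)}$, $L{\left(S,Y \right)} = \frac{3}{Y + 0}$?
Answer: $- \frac{5225}{7} \approx -746.43$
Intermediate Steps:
$L{\left(S,Y \right)} = \frac{3}{Y}$
$W{\left(Q,k \right)} = -3 + k$
$O = \frac{80}{7}$ ($O = \frac{3}{7} - \left(-3 - 8\right) = 3 \cdot \frac{1}{7} - -11 = \frac{3}{7} + 11 = \frac{80}{7} \approx 11.429$)
$O \left(-71\right) + 65 = \frac{80}{7} \left(-71\right) + 65 = - \frac{5680}{7} + 65 = - \frac{5225}{7}$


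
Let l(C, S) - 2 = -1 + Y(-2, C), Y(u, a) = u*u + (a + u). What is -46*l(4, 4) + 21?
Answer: -301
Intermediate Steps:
Y(u, a) = a + u + u² (Y(u, a) = u² + (a + u) = a + u + u²)
l(C, S) = 3 + C (l(C, S) = 2 + (-1 + (C - 2 + (-2)²)) = 2 + (-1 + (C - 2 + 4)) = 2 + (-1 + (2 + C)) = 2 + (1 + C) = 3 + C)
-46*l(4, 4) + 21 = -46*(3 + 4) + 21 = -46*7 + 21 = -322 + 21 = -301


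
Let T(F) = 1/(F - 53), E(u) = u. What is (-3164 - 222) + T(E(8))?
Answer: -152371/45 ≈ -3386.0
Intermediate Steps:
T(F) = 1/(-53 + F)
(-3164 - 222) + T(E(8)) = (-3164 - 222) + 1/(-53 + 8) = -3386 + 1/(-45) = -3386 - 1/45 = -152371/45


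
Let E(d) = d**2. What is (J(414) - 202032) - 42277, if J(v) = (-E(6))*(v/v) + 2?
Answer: -244343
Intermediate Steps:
J(v) = -34 (J(v) = (-1*6**2)*(v/v) + 2 = -1*36*1 + 2 = -36*1 + 2 = -36 + 2 = -34)
(J(414) - 202032) - 42277 = (-34 - 202032) - 42277 = -202066 - 42277 = -244343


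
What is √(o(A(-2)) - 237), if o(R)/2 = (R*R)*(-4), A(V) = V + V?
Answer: I*√365 ≈ 19.105*I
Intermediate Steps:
A(V) = 2*V
o(R) = -8*R² (o(R) = 2*((R*R)*(-4)) = 2*(R²*(-4)) = 2*(-4*R²) = -8*R²)
√(o(A(-2)) - 237) = √(-8*(2*(-2))² - 237) = √(-8*(-4)² - 237) = √(-8*16 - 237) = √(-128 - 237) = √(-365) = I*√365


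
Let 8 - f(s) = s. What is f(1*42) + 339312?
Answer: 339278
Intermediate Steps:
f(s) = 8 - s
f(1*42) + 339312 = (8 - 42) + 339312 = -34 + 339312 = 339278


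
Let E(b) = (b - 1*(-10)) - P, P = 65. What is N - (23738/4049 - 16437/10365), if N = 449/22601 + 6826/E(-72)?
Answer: -2329125324745198/40153851149465 ≈ -58.005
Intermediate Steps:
E(b) = -55 + b (E(b) = (b - 1*(-10)) - 1*65 = (b + 10) - 65 = (10 + b) - 65 = -55 + b)
N = -154217403/2870327 (N = 449/22601 + 6826/(-55 - 72) = 449*(1/22601) + 6826/(-127) = 449/22601 + 6826*(-1/127) = 449/22601 - 6826/127 = -154217403/2870327 ≈ -53.728)
N - (23738/4049 - 16437/10365) = -154217403/2870327 - (23738/4049 - 16437/10365) = -154217403/2870327 - (23738*(1/4049) - 16437*1/10365) = -154217403/2870327 - (23738/4049 - 5479/3455) = -154217403/2870327 - 1*59830319/13989295 = -154217403/2870327 - 59830319/13989295 = -2329125324745198/40153851149465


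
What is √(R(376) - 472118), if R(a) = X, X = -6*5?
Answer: 2*I*√118037 ≈ 687.13*I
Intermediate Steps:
X = -30
R(a) = -30
√(R(376) - 472118) = √(-30 - 472118) = √(-472148) = 2*I*√118037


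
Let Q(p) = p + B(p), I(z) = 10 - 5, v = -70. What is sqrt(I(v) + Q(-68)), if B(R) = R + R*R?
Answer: sqrt(4493) ≈ 67.030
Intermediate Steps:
B(R) = R + R**2
I(z) = 5
Q(p) = p + p*(1 + p)
sqrt(I(v) + Q(-68)) = sqrt(5 - 68*(2 - 68)) = sqrt(5 - 68*(-66)) = sqrt(5 + 4488) = sqrt(4493)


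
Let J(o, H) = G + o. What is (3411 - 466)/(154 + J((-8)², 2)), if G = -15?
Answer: 2945/203 ≈ 14.507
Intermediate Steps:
J(o, H) = -15 + o
(3411 - 466)/(154 + J((-8)², 2)) = (3411 - 466)/(154 + (-15 + (-8)²)) = 2945/(154 + (-15 + 64)) = 2945/(154 + 49) = 2945/203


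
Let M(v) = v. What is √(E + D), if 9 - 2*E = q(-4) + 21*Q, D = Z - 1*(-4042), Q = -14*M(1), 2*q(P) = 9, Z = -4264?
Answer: I*√291/2 ≈ 8.5294*I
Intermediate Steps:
q(P) = 9/2 (q(P) = (½)*9 = 9/2)
Q = -14 (Q = -14*1 = -14)
D = -222 (D = -4264 - 1*(-4042) = -4264 + 4042 = -222)
E = 597/4 (E = 9/2 - (9/2 + 21*(-14))/2 = 9/2 - (9/2 - 294)/2 = 9/2 - ½*(-579/2) = 9/2 + 579/4 = 597/4 ≈ 149.25)
√(E + D) = √(597/4 - 222) = √(-291/4) = I*√291/2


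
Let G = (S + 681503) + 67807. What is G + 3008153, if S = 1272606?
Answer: 5030069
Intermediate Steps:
G = 2021916 (G = (1272606 + 681503) + 67807 = 1954109 + 67807 = 2021916)
G + 3008153 = 2021916 + 3008153 = 5030069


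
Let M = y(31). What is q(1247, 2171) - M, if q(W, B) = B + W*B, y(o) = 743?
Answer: 2708665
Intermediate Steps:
M = 743
q(W, B) = B + B*W
q(1247, 2171) - M = 2171*(1 + 1247) - 1*743 = 2171*1248 - 743 = 2709408 - 743 = 2708665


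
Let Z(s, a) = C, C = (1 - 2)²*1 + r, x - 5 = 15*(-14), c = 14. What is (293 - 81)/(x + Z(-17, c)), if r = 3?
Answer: -212/201 ≈ -1.0547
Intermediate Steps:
x = -205 (x = 5 + 15*(-14) = 5 - 210 = -205)
C = 4 (C = (1 - 2)²*1 + 3 = (-1)²*1 + 3 = 1*1 + 3 = 1 + 3 = 4)
Z(s, a) = 4
(293 - 81)/(x + Z(-17, c)) = (293 - 81)/(-205 + 4) = 212/(-201) = 212*(-1/201) = -212/201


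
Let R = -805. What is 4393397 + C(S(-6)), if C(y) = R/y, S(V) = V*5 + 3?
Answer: 118622524/27 ≈ 4.3934e+6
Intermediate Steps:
S(V) = 3 + 5*V (S(V) = 5*V + 3 = 3 + 5*V)
C(y) = -805/y
4393397 + C(S(-6)) = 4393397 - 805/(3 + 5*(-6)) = 4393397 - 805/(3 - 30) = 4393397 - 805/(-27) = 4393397 - 805*(-1/27) = 4393397 + 805/27 = 118622524/27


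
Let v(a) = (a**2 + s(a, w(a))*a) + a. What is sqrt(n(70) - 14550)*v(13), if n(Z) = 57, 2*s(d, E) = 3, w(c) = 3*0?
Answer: 403*I*sqrt(14493)/2 ≈ 24258.0*I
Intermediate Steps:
w(c) = 0
s(d, E) = 3/2 (s(d, E) = (1/2)*3 = 3/2)
v(a) = a**2 + 5*a/2 (v(a) = (a**2 + 3*a/2) + a = a**2 + 5*a/2)
sqrt(n(70) - 14550)*v(13) = sqrt(57 - 14550)*((1/2)*13*(5 + 2*13)) = sqrt(-14493)*((1/2)*13*(5 + 26)) = (I*sqrt(14493))*((1/2)*13*31) = (I*sqrt(14493))*(403/2) = 403*I*sqrt(14493)/2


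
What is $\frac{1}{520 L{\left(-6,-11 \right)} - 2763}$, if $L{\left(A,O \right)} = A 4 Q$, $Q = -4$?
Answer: $\frac{1}{47157} \approx 2.1206 \cdot 10^{-5}$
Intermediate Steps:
$L{\left(A,O \right)} = - 16 A$ ($L{\left(A,O \right)} = A 4 \left(-4\right) = 4 A \left(-4\right) = - 16 A$)
$\frac{1}{520 L{\left(-6,-11 \right)} - 2763} = \frac{1}{520 \left(\left(-16\right) \left(-6\right)\right) - 2763} = \frac{1}{520 \cdot 96 - 2763} = \frac{1}{49920 - 2763} = \frac{1}{47157}$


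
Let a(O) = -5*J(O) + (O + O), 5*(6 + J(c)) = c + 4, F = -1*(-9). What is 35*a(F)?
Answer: 1225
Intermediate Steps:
F = 9
J(c) = -26/5 + c/5 (J(c) = -6 + (c + 4)/5 = -6 + (4 + c)/5 = -6 + (4/5 + c/5) = -26/5 + c/5)
a(O) = 26 + O (a(O) = -5*(-26/5 + O/5) + (O + O) = (26 - O) + 2*O = 26 + O)
35*a(F) = 35*(26 + 9) = 35*35 = 1225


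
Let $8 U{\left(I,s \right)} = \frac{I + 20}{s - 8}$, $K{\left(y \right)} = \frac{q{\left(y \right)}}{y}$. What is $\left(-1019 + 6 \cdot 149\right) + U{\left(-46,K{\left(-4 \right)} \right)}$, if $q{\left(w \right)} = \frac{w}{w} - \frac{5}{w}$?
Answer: $- \frac{17073}{137} \approx -124.62$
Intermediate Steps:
$q{\left(w \right)} = 1 - \frac{5}{w}$
$K{\left(y \right)} = \frac{-5 + y}{y^{2}}$ ($K{\left(y \right)} = \frac{\frac{1}{y} \left(-5 + y\right)}{y} = \frac{-5 + y}{y^{2}}$)
$U{\left(I,s \right)} = \frac{20 + I}{8 \left(-8 + s\right)}$ ($U{\left(I,s \right)} = \frac{\left(I + 20\right) \frac{1}{s - 8}}{8} = \frac{\left(20 + I\right) \frac{1}{-8 + s}}{8} = \frac{\frac{1}{-8 + s} \left(20 + I\right)}{8} = \frac{20 + I}{8 \left(-8 + s\right)}$)
$\left(-1019 + 6 \cdot 149\right) + U{\left(-46,K{\left(-4 \right)} \right)} = \left(-1019 + 6 \cdot 149\right) + \frac{20 - 46}{8 \left(-8 + \frac{-5 - 4}{16}\right)} = \left(-1019 + 894\right) + \frac{1}{8} \frac{1}{-8 + \frac{1}{16} \left(-9\right)} \left(-26\right) = -125 + \frac{1}{8} \frac{1}{-8 - \frac{9}{16}} \left(-26\right) = -125 + \frac{1}{8} \frac{1}{- \frac{137}{16}} \left(-26\right) = -125 + \frac{1}{8} \left(- \frac{16}{137}\right) \left(-26\right) = -125 + \frac{52}{137} = - \frac{17073}{137}$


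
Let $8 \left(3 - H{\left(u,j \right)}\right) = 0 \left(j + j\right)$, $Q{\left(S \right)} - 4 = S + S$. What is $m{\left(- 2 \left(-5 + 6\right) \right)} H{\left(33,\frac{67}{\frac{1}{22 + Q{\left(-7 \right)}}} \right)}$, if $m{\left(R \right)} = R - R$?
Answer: $0$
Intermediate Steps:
$Q{\left(S \right)} = 4 + 2 S$ ($Q{\left(S \right)} = 4 + \left(S + S\right) = 4 + 2 S$)
$H{\left(u,j \right)} = 3$ ($H{\left(u,j \right)} = 3 - \frac{0 \left(j + j\right)}{8} = 3 - \frac{0 \cdot 2 j}{8} = 3 - 0 = 3 + 0 = 3$)
$m{\left(R \right)} = 0$
$m{\left(- 2 \left(-5 + 6\right) \right)} H{\left(33,\frac{67}{\frac{1}{22 + Q{\left(-7 \right)}}} \right)} = 0 \cdot 3 = 0$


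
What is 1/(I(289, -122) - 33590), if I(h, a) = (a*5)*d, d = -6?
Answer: -1/29930 ≈ -3.3411e-5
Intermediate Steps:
I(h, a) = -30*a (I(h, a) = (a*5)*(-6) = (5*a)*(-6) = -30*a)
1/(I(289, -122) - 33590) = 1/(-30*(-122) - 33590) = 1/(3660 - 33590) = 1/(-29930) = -1/29930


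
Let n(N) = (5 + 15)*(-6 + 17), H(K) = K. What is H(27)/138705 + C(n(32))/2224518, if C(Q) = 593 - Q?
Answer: 37266317/102850589730 ≈ 0.00036233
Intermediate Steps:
n(N) = 220 (n(N) = 20*11 = 220)
H(27)/138705 + C(n(32))/2224518 = 27/138705 + (593 - 1*220)/2224518 = 27*(1/138705) + (593 - 220)*(1/2224518) = 9/46235 + 373*(1/2224518) = 9/46235 + 373/2224518 = 37266317/102850589730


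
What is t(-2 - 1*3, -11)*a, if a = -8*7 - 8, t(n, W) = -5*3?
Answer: 960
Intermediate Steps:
t(n, W) = -15
a = -64 (a = -56 - 8 = -64)
t(-2 - 1*3, -11)*a = -15*(-64) = 960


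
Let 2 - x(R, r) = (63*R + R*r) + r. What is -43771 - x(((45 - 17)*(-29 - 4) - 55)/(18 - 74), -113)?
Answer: -1253283/28 ≈ -44760.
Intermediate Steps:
x(R, r) = 2 - r - 63*R - R*r (x(R, r) = 2 - ((63*R + R*r) + r) = 2 - (r + 63*R + R*r) = 2 + (-r - 63*R - R*r) = 2 - r - 63*R - R*r)
-43771 - x(((45 - 17)*(-29 - 4) - 55)/(18 - 74), -113) = -43771 - (2 - 1*(-113) - 63*((45 - 17)*(-29 - 4) - 55)/(18 - 74) - 1*((45 - 17)*(-29 - 4) - 55)/(18 - 74)*(-113)) = -43771 - (2 + 113 - 63*(28*(-33) - 55)/(-56) - 1*(28*(-33) - 55)/(-56)*(-113)) = -43771 - (2 + 113 - 63*(-924 - 55)*(-1)/56 - 1*(-924 - 55)*(-1/56)*(-113)) = -43771 - (2 + 113 - (-61677)*(-1)/56 - 1*(-979*(-1/56))*(-113)) = -43771 - (2 + 113 - 63*979/56 - 1*979/56*(-113)) = -43771 - (2 + 113 - 8811/8 + 110627/56) = -43771 - 1*27695/28 = -43771 - 27695/28 = -1253283/28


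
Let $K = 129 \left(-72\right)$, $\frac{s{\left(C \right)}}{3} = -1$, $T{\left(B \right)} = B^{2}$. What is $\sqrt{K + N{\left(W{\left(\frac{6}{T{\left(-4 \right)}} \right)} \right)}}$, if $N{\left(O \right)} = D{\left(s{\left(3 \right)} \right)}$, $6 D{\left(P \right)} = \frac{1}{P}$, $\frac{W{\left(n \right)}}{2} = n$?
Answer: $\frac{i \sqrt{334370}}{6} \approx 96.375 i$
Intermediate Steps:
$s{\left(C \right)} = -3$ ($s{\left(C \right)} = 3 \left(-1\right) = -3$)
$W{\left(n \right)} = 2 n$
$D{\left(P \right)} = \frac{1}{6 P}$
$N{\left(O \right)} = - \frac{1}{18}$ ($N{\left(O \right)} = \frac{1}{6 \left(-3\right)} = \frac{1}{6} \left(- \frac{1}{3}\right) = - \frac{1}{18}$)
$K = -9288$
$\sqrt{K + N{\left(W{\left(\frac{6}{T{\left(-4 \right)}} \right)} \right)}} = \sqrt{-9288 - \frac{1}{18}} = \sqrt{- \frac{167185}{18}} = \frac{i \sqrt{334370}}{6}$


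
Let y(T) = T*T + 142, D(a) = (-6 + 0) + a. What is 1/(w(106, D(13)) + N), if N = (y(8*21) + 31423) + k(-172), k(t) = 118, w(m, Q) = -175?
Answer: 1/59732 ≈ 1.6741e-5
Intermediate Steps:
D(a) = -6 + a
y(T) = 142 + T² (y(T) = T² + 142 = 142 + T²)
N = 59907 (N = ((142 + (8*21)²) + 31423) + 118 = ((142 + 168²) + 31423) + 118 = ((142 + 28224) + 31423) + 118 = (28366 + 31423) + 118 = 59789 + 118 = 59907)
1/(w(106, D(13)) + N) = 1/(-175 + 59907) = 1/59732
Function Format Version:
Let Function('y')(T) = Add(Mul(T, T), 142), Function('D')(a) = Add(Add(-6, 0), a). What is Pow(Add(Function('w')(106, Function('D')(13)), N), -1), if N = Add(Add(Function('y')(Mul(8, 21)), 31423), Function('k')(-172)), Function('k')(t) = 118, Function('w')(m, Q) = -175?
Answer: Rational(1, 59732) ≈ 1.6741e-5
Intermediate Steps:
Function('D')(a) = Add(-6, a)
Function('y')(T) = Add(142, Pow(T, 2)) (Function('y')(T) = Add(Pow(T, 2), 142) = Add(142, Pow(T, 2)))
N = 59907 (N = Add(Add(Add(142, Pow(Mul(8, 21), 2)), 31423), 118) = Add(Add(Add(142, Pow(168, 2)), 31423), 118) = Add(Add(Add(142, 28224), 31423), 118) = Add(Add(28366, 31423), 118) = Add(59789, 118) = 59907)
Pow(Add(Function('w')(106, Function('D')(13)), N), -1) = Pow(Add(-175, 59907), -1) = Pow(59732, -1) = Rational(1, 59732)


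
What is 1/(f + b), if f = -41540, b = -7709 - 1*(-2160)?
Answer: -1/47089 ≈ -2.1236e-5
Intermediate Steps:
b = -5549 (b = -7709 + 2160 = -5549)
1/(f + b) = 1/(-41540 - 5549) = 1/(-47089) = -1/47089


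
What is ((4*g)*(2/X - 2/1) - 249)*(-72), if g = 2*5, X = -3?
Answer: 25608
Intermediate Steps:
g = 10
((4*g)*(2/X - 2/1) - 249)*(-72) = ((4*10)*(2/(-3) - 2/1) - 249)*(-72) = (40*(2*(-1/3) - 2*1) - 249)*(-72) = (40*(-2/3 - 2) - 249)*(-72) = (40*(-8/3) - 249)*(-72) = (-320/3 - 249)*(-72) = -1067/3*(-72) = 25608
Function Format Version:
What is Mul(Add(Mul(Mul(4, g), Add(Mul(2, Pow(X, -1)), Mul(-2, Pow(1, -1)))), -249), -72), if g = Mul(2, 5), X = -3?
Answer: 25608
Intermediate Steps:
g = 10
Mul(Add(Mul(Mul(4, g), Add(Mul(2, Pow(X, -1)), Mul(-2, Pow(1, -1)))), -249), -72) = Mul(Add(Mul(Mul(4, 10), Add(Mul(2, Pow(-3, -1)), Mul(-2, Pow(1, -1)))), -249), -72) = Mul(Add(Mul(40, Add(Mul(2, Rational(-1, 3)), Mul(-2, 1))), -249), -72) = Mul(Add(Mul(40, Add(Rational(-2, 3), -2)), -249), -72) = Mul(Add(Mul(40, Rational(-8, 3)), -249), -72) = Mul(Add(Rational(-320, 3), -249), -72) = Mul(Rational(-1067, 3), -72) = 25608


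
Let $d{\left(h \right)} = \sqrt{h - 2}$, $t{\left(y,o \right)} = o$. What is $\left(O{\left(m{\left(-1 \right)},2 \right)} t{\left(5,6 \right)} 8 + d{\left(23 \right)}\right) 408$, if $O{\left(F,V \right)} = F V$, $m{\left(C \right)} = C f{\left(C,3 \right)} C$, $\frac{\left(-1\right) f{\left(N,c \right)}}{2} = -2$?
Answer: $156672 + 408 \sqrt{21} \approx 1.5854 \cdot 10^{5}$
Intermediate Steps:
$f{\left(N,c \right)} = 4$ ($f{\left(N,c \right)} = \left(-2\right) \left(-2\right) = 4$)
$d{\left(h \right)} = \sqrt{-2 + h}$
$m{\left(C \right)} = 4 C^{2}$ ($m{\left(C \right)} = C 4 C = 4 C C = 4 C^{2}$)
$\left(O{\left(m{\left(-1 \right)},2 \right)} t{\left(5,6 \right)} 8 + d{\left(23 \right)}\right) 408 = \left(4 \left(-1\right)^{2} \cdot 2 \cdot 6 \cdot 8 + \sqrt{-2 + 23}\right) 408 = \left(4 \cdot 1 \cdot 2 \cdot 6 \cdot 8 + \sqrt{21}\right) 408 = \left(4 \cdot 2 \cdot 6 \cdot 8 + \sqrt{21}\right) 408 = \left(8 \cdot 6 \cdot 8 + \sqrt{21}\right) 408 = \left(48 \cdot 8 + \sqrt{21}\right) 408 = \left(384 + \sqrt{21}\right) 408 = 156672 + 408 \sqrt{21}$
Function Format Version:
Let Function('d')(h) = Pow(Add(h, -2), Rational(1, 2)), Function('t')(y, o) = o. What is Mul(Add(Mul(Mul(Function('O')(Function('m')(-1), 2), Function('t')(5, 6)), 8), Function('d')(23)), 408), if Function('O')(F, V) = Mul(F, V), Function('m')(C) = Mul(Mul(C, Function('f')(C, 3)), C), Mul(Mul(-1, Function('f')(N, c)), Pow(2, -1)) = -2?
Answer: Add(156672, Mul(408, Pow(21, Rational(1, 2)))) ≈ 1.5854e+5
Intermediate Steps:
Function('f')(N, c) = 4 (Function('f')(N, c) = Mul(-2, -2) = 4)
Function('d')(h) = Pow(Add(-2, h), Rational(1, 2))
Function('m')(C) = Mul(4, Pow(C, 2)) (Function('m')(C) = Mul(Mul(C, 4), C) = Mul(Mul(4, C), C) = Mul(4, Pow(C, 2)))
Mul(Add(Mul(Mul(Function('O')(Function('m')(-1), 2), Function('t')(5, 6)), 8), Function('d')(23)), 408) = Mul(Add(Mul(Mul(Mul(Mul(4, Pow(-1, 2)), 2), 6), 8), Pow(Add(-2, 23), Rational(1, 2))), 408) = Mul(Add(Mul(Mul(Mul(Mul(4, 1), 2), 6), 8), Pow(21, Rational(1, 2))), 408) = Mul(Add(Mul(Mul(Mul(4, 2), 6), 8), Pow(21, Rational(1, 2))), 408) = Mul(Add(Mul(Mul(8, 6), 8), Pow(21, Rational(1, 2))), 408) = Mul(Add(Mul(48, 8), Pow(21, Rational(1, 2))), 408) = Mul(Add(384, Pow(21, Rational(1, 2))), 408) = Add(156672, Mul(408, Pow(21, Rational(1, 2))))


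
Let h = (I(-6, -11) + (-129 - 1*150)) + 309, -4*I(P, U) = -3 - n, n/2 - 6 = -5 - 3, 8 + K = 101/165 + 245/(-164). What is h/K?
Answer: -805035/240341 ≈ -3.3496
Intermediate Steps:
K = -240341/27060 (K = -8 + (101/165 + 245/(-164)) = -8 + (101*(1/165) + 245*(-1/164)) = -8 + (101/165 - 245/164) = -8 - 23861/27060 = -240341/27060 ≈ -8.8818)
n = -4 (n = 12 + 2*(-5 - 3) = 12 + 2*(-8) = 12 - 16 = -4)
I(P, U) = -¼ (I(P, U) = -(-3 - 1*(-4))/4 = -(-3 + 4)/4 = -¼*1 = -¼)
h = 119/4 (h = (-¼ + (-129 - 1*150)) + 309 = (-¼ + (-129 - 150)) + 309 = (-¼ - 279) + 309 = -1117/4 + 309 = 119/4 ≈ 29.750)
h/K = 119/(4*(-240341/27060)) = (119/4)*(-27060/240341) = -805035/240341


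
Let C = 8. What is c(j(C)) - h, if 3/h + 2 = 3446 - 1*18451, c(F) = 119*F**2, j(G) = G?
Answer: 114293315/15007 ≈ 7616.0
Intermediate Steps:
h = -3/15007 (h = 3/(-2 + (3446 - 1*18451)) = 3/(-2 + (3446 - 18451)) = 3/(-2 - 15005) = 3/(-15007) = 3*(-1/15007) = -3/15007 ≈ -0.00019991)
c(j(C)) - h = 119*8**2 - 1*(-3/15007) = 119*64 + 3/15007 = 7616 + 3/15007 = 114293315/15007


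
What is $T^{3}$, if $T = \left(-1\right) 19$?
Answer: $-6859$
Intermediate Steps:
$T = -19$
$T^{3} = \left(-19\right)^{3} = -6859$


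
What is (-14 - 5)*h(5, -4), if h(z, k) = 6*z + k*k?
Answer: -874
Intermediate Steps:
h(z, k) = k**2 + 6*z (h(z, k) = 6*z + k**2 = k**2 + 6*z)
(-14 - 5)*h(5, -4) = (-14 - 5)*((-4)**2 + 6*5) = -19*(16 + 30) = -19*46 = -874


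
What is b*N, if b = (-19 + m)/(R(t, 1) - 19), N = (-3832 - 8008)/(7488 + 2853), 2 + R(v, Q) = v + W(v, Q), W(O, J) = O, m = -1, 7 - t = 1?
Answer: -236800/93069 ≈ -2.5443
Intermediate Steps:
t = 6 (t = 7 - 1*1 = 7 - 1 = 6)
R(v, Q) = -2 + 2*v (R(v, Q) = -2 + (v + v) = -2 + 2*v)
N = -11840/10341 ≈ -1.1450
b = 20/9 (b = (-19 - 1)/((-2 + 2*6) - 19) = -20/((-2 + 12) - 19) = -20/(10 - 19) = -20/(-9) = -20*(-1/9) = 20/9 ≈ 2.2222)
b*N = (20/9)*(-11840/10341) = -236800/93069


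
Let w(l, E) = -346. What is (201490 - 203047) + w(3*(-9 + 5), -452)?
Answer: -1903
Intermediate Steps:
(201490 - 203047) + w(3*(-9 + 5), -452) = (201490 - 203047) - 346 = -1557 - 346 = -1903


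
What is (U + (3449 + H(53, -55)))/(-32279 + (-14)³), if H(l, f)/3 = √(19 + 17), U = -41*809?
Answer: 29702/35023 ≈ 0.84807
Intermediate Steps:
U = -33169
H(l, f) = 18 (H(l, f) = 3*√(19 + 17) = 3*√36 = 3*6 = 18)
(U + (3449 + H(53, -55)))/(-32279 + (-14)³) = (-33169 + (3449 + 18))/(-32279 + (-14)³) = (-33169 + 3467)/(-32279 - 2744) = -29702/(-35023) = -29702*(-1/35023) = 29702/35023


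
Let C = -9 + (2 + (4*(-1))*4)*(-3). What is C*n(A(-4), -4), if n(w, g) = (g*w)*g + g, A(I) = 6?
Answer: 3036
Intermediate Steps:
n(w, g) = g + w*g² (n(w, g) = w*g² + g = g + w*g²)
C = 33 (C = -9 + (2 - 4*4)*(-3) = -9 + (2 - 16)*(-3) = -9 - 14*(-3) = -9 + 42 = 33)
C*n(A(-4), -4) = 33*(-4*(1 - 4*6)) = 33*(-4*(1 - 24)) = 33*(-4*(-23)) = 33*92 = 3036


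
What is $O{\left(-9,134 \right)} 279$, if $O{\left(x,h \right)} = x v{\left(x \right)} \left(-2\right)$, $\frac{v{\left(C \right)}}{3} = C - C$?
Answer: $0$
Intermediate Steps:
$v{\left(C \right)} = 0$ ($v{\left(C \right)} = 3 \left(C - C\right) = 3 \cdot 0 = 0$)
$O{\left(x,h \right)} = 0$ ($O{\left(x,h \right)} = x 0 \left(-2\right) = 0 \left(-2\right) = 0$)
$O{\left(-9,134 \right)} 279 = 0 \cdot 279 = 0$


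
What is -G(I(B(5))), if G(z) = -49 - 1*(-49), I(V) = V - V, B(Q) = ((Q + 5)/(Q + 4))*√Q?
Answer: 0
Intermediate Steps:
B(Q) = √Q*(5 + Q)/(4 + Q) (B(Q) = ((5 + Q)/(4 + Q))*√Q = √Q*(5 + Q)/(4 + Q))
I(V) = 0
G(z) = 0 (G(z) = -49 + 49 = 0)
-G(I(B(5))) = -1*0 = 0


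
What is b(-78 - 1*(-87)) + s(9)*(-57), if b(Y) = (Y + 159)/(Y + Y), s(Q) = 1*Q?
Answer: -1511/3 ≈ -503.67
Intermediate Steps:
s(Q) = Q
b(Y) = (159 + Y)/(2*Y) (b(Y) = (159 + Y)/((2*Y)) = (159 + Y)*(1/(2*Y)) = (159 + Y)/(2*Y))
b(-78 - 1*(-87)) + s(9)*(-57) = (159 + (-78 - 1*(-87)))/(2*(-78 - 1*(-87))) + 9*(-57) = (159 + (-78 + 87))/(2*(-78 + 87)) - 513 = (½)*(159 + 9)/9 - 513 = (½)*(⅑)*168 - 513 = 28/3 - 513 = -1511/3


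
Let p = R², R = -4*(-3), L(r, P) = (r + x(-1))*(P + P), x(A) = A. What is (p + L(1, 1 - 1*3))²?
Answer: 20736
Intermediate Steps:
L(r, P) = 2*P*(-1 + r) (L(r, P) = (r - 1)*(P + P) = (-1 + r)*(2*P) = 2*P*(-1 + r))
R = 12
p = 144 (p = 12² = 144)
(p + L(1, 1 - 1*3))² = (144 + 2*(1 - 1*3)*(-1 + 1))² = (144 + 2*(1 - 3)*0)² = (144 + 2*(-2)*0)² = (144 + 0)² = 144² = 20736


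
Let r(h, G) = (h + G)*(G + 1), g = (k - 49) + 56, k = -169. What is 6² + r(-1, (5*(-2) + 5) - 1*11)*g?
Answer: -41274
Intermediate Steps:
g = -162 (g = (-169 - 49) + 56 = -218 + 56 = -162)
r(h, G) = (1 + G)*(G + h) (r(h, G) = (G + h)*(1 + G) = (1 + G)*(G + h))
6² + r(-1, (5*(-2) + 5) - 1*11)*g = 6² + (((5*(-2) + 5) - 1*11) - 1 + ((5*(-2) + 5) - 1*11)² + ((5*(-2) + 5) - 1*11)*(-1))*(-162) = 36 + (((-10 + 5) - 11) - 1 + ((-10 + 5) - 11)² + ((-10 + 5) - 11)*(-1))*(-162) = 36 + ((-5 - 11) - 1 + (-5 - 11)² + (-5 - 11)*(-1))*(-162) = 36 + (-16 - 1 + (-16)² - 16*(-1))*(-162) = 36 + (-16 - 1 + 256 + 16)*(-162) = 36 + 255*(-162) = 36 - 41310 = -41274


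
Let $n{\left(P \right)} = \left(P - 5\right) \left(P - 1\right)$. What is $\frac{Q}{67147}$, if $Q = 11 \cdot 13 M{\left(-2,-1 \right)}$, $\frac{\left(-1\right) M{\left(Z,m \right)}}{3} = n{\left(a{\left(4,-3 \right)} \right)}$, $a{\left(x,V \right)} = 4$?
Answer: $\frac{1287}{67147} \approx 0.019167$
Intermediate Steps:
$n{\left(P \right)} = \left(-1 + P\right) \left(-5 + P\right)$ ($n{\left(P \right)} = \left(-5 + P\right) \left(-1 + P\right) = \left(-1 + P\right) \left(-5 + P\right)$)
$M{\left(Z,m \right)} = 9$ ($M{\left(Z,m \right)} = - 3 \left(5 + 4^{2} - 24\right) = - 3 \left(5 + 16 - 24\right) = \left(-3\right) \left(-3\right) = 9$)
$Q = 1287$ ($Q = 11 \cdot 13 \cdot 9 = 143 \cdot 9 = 1287$)
$\frac{Q}{67147} = \frac{1287}{67147}$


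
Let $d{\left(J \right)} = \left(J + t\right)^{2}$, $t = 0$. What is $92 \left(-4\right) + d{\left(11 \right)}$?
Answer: $-247$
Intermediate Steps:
$d{\left(J \right)} = J^{2}$ ($d{\left(J \right)} = \left(J + 0\right)^{2} = J^{2}$)
$92 \left(-4\right) + d{\left(11 \right)} = 92 \left(-4\right) + 11^{2} = -368 + 121 = -247$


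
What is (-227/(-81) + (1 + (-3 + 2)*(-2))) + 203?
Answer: 16913/81 ≈ 208.80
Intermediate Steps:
(-227/(-81) + (1 + (-3 + 2)*(-2))) + 203 = (-227*(-1/81) + (1 - 1*(-2))) + 203 = (227/81 + (1 + 2)) + 203 = (227/81 + 3) + 203 = 470/81 + 203 = 16913/81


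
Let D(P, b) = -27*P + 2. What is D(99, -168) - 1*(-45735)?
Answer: 43064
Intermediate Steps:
D(P, b) = 2 - 27*P
D(99, -168) - 1*(-45735) = (2 - 27*99) - 1*(-45735) = (2 - 2673) + 45735 = -2671 + 45735 = 43064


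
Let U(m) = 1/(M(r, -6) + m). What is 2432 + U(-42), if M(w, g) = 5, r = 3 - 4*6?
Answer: 89983/37 ≈ 2432.0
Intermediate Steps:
r = -21 (r = 3 - 24 = -21)
U(m) = 1/(5 + m)
2432 + U(-42) = 2432 + 1/(5 - 42) = 2432 + 1/(-37) = 2432 - 1/37 = 89983/37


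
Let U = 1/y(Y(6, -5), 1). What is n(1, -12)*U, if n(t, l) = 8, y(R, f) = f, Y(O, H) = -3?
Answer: 8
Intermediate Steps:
U = 1 (U = 1/1 = 1)
n(1, -12)*U = 8*1 = 8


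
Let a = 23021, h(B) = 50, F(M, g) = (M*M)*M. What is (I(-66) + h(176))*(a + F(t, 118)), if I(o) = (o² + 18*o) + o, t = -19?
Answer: 50942624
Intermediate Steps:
I(o) = o² + 19*o
F(M, g) = M³ (F(M, g) = M²*M = M³)
(I(-66) + h(176))*(a + F(t, 118)) = (-66*(19 - 66) + 50)*(23021 + (-19)³) = (-66*(-47) + 50)*(23021 - 6859) = (3102 + 50)*16162 = 3152*16162 = 50942624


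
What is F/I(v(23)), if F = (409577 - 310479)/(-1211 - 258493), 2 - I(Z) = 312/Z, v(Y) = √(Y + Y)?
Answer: 1139627/3154105080 + 644137*√46/525684180 ≈ 0.0086719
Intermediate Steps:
v(Y) = √2*√Y (v(Y) = √(2*Y) = √2*√Y)
I(Z) = 2 - 312/Z
F = -49549/129852 (F = 99098/(-259704) = 99098*(-1/259704) = -49549/129852 ≈ -0.38158)
F/I(v(23)) = -49549/(129852*(2 - 312*√46/46)) = -49549/(129852*(2 - 156*√46/23))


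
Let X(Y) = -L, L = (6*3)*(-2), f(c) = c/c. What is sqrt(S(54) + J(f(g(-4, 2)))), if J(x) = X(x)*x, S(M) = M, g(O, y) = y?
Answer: 3*sqrt(10) ≈ 9.4868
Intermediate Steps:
f(c) = 1
L = -36 (L = 18*(-2) = -36)
X(Y) = 36 (X(Y) = -1*(-36) = 36)
J(x) = 36*x
sqrt(S(54) + J(f(g(-4, 2)))) = sqrt(54 + 36*1) = sqrt(54 + 36) = sqrt(90) = 3*sqrt(10)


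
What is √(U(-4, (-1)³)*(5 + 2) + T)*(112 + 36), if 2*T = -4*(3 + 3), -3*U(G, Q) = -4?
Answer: 296*I*√6/3 ≈ 241.68*I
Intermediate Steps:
U(G, Q) = 4/3 (U(G, Q) = -⅓*(-4) = 4/3)
T = -12 (T = (-4*(3 + 3))/2 = (-4*6)/2 = (½)*(-24) = -12)
√(U(-4, (-1)³)*(5 + 2) + T)*(112 + 36) = √(4*(5 + 2)/3 - 12)*(112 + 36) = √((4/3)*7 - 12)*148 = √(28/3 - 12)*148 = √(-8/3)*148 = (2*I*√6/3)*148 = 296*I*√6/3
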